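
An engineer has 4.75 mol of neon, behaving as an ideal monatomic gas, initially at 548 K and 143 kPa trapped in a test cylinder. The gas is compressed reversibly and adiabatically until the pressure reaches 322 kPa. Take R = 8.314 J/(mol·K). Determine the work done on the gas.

12500 J

V₁ = nRT₁/P₁ = 4.75×8.314×548/143 = 151 L.
Adiabatic: T₂/T₁ = (P₂/P₁)^((γ−1)/γ) ⇒ T₂ = 548×(2.25)^0.400 = 758 K; V₂ = 93.0 L.
ΔU = nCvΔT = 4.75×12.5×(758−548) = 12500 J.
Q = 0 for an adiabatic process, so W = −ΔU = -12500 J.
Work done on the gas = −W_by = 12500 J.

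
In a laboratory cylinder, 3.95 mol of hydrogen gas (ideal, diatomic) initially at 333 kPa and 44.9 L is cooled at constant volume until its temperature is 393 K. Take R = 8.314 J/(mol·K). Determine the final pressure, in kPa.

T₁ = P₁V₁/(nR) = 333×44.9/(3.95×8.314) = 455 K.
Isochoric: V stays 44.9 L; P/T = const ⇒ T₂ = 393 K, P₂ = 287 kPa.

287 kPa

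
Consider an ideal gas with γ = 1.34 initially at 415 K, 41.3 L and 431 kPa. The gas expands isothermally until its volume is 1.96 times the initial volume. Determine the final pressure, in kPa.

220 kPa

Isothermal: T stays 415 K; PV = const ⇒ V₂ = 80.9 L, P₂ = 220 kPa.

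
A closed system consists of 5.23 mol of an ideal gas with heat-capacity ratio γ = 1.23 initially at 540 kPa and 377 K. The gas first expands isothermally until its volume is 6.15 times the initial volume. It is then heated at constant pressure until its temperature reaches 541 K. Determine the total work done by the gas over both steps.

36900 J

V₁ = nRT₁/P₁ = 5.23×8.314×377/540 = 30.4 L.
Step 1 — Isothermal: T stays 377 K; PV = const ⇒ V₂ = 187 L, P₂ = 87.8 kPa.
ΔU = 0 (ideal gas, T constant).
W = nRT ln(V₂/V₁) = 5.23×8.314×377×ln(6.15) = 29800 J.
Q = ΔU + W = 29800 J.
State after step 1: P = 87.8 kPa, V = 187 L, T = 377 K.
Step 2 — Isobaric: P stays 87.8 kPa; V/T = const ⇒ T₂ = 541 K, V₂ = 268 L.
W = PΔV = 87.8×(268−187) kPa·L = 7130 J.
ΔU = nCvΔT = 5.23×36.1×(541−377) = 31000 J.
Q = ΔU + W = nCpΔT = 38100 J.
Net over both steps: W = 36900 J, Q = 67900 J, ΔU = 31000 J.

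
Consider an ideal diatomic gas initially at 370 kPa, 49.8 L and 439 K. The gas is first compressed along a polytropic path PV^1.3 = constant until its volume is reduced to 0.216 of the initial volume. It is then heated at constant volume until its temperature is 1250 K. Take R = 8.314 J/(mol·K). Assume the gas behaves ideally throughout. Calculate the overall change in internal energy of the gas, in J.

85100 J

n = P₁V₁/(RT₁) = 370×49.8/(8.314×439) = 5.05 mol.
Step 1 — Polytropic n=1.3: T₂ = T₁(V₁/V₂)^(n−1) = 439×(4.63)^0.30 = 695 K; P₂ = P₁(V₁/V₂)^n = 2710 kPa.
W = (P₁V₁−P₂V₂)/(n−1) = (370×49.8−2710×10.8)/0.30 = -35800 J.
ΔU = nCvΔT = 5.05×20.8×(695−439) = 26900 J.
Q = ΔU + W = -8960 J.
State after step 1: P = 2710 kPa, V = 10.8 L, T = 695 K.
Step 2 — Isochoric: V stays 10.8 L; P/T = const ⇒ T₂ = 1250 K, P₂ = 4880 kPa.
W = 0 (no volume change).
ΔU = nCvΔT = 5.05×20.8×(1250−695) = 58200 J.
Q = ΔU = 58200 J.
Net over both steps: W = -35800 J, Q = 49300 J, ΔU = 85100 J.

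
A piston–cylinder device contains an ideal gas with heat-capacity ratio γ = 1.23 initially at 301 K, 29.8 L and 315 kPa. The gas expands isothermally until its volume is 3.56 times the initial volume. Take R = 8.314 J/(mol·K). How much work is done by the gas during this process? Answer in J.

n = P₁V₁/(RT₁) = 315×29.8/(8.314×301) = 3.75 mol.
Isothermal: T stays 301 K; PV = const ⇒ V₂ = 106 L, P₂ = 88.5 kPa.
W = nRT ln(V₂/V₁) = 3.75×8.314×301×ln(3.56) = 11900 J.

11900 J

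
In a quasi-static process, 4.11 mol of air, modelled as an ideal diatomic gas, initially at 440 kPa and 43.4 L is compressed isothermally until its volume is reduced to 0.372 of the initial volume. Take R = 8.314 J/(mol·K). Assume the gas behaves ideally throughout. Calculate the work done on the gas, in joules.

18900 J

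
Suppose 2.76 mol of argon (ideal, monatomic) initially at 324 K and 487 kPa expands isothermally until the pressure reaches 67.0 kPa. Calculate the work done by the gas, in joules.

14700 J

V₁ = nRT₁/P₁ = 2.76×8.314×324/487 = 15.3 L.
Isothermal: T stays 324 K; PV = const ⇒ V₂ = 111 L, P₂ = 67.0 kPa.
W = nRT ln(V₂/V₁) = 2.76×8.314×324×ln(7.27) = 14700 J.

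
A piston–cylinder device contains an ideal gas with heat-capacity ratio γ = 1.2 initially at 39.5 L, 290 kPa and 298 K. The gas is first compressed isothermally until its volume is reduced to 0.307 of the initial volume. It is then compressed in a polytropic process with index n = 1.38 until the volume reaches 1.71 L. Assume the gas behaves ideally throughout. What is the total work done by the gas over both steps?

-46800 J

n = P₁V₁/(RT₁) = 290×39.5/(8.314×298) = 4.62 mol.
Step 1 — Isothermal: T stays 298 K; PV = const ⇒ V₂ = 12.1 L, P₂ = 945 kPa.
ΔU = 0 (ideal gas, T constant).
W = nRT ln(V₂/V₁) = 4.62×8.314×298×ln(0.307) = -13500 J.
Q = ΔU + W = -13500 J.
State after step 1: P = 945 kPa, V = 12.1 L, T = 298 K.
Step 2 — Polytropic n=1.38: T₂ = T₁(V₁/V₂)^(n−1) = 298×(7.09)^0.38 = 627 K; P₂ = P₁(V₁/V₂)^n = 14100 kPa.
W = (P₁V₁−P₂V₂)/(n−1) = (945×12.1−14100×1.71)/0.38 = -33300 J.
ΔU = nCvΔT = 4.62×41.6×(627−298) = 63300 J.
Q = ΔU + W = 30000 J.
Net over both steps: W = -46800 J, Q = 16500 J, ΔU = 63300 J.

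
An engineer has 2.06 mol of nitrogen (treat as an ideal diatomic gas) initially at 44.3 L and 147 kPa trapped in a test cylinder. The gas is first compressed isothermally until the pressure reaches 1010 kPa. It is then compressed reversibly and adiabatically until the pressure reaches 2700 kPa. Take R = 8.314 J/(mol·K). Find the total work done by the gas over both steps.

T₁ = P₁V₁/(nR) = 147×44.3/(2.06×8.314) = 380 K.
Step 1 — Isothermal: T stays 380 K; PV = const ⇒ V₂ = 6.45 L, P₂ = 1010 kPa.
ΔU = 0 (ideal gas, T constant).
W = nRT ln(V₂/V₁) = 2.06×8.314×380×ln(0.146) = -12600 J.
Q = ΔU + W = -12600 J.
State after step 1: P = 1010 kPa, V = 6.45 L, T = 380 K.
Step 2 — Adiabatic: T₂/T₁ = (P₂/P₁)^((γ−1)/γ) ⇒ T₂ = 380×(2.67)^0.286 = 504 K; V₂ = 3.19 L.
ΔU = nCvΔT = 2.06×20.8×(504−380) = 5280 J.
Q = 0 for an adiabatic process, so W = −ΔU = -5280 J.
Net over both steps: W = -17800 J, Q = -12600 J, ΔU = 5280 J.

-17800 J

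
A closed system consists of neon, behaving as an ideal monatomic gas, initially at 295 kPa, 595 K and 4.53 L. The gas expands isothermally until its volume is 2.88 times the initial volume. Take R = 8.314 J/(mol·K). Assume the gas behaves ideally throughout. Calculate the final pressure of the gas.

102 kPa

Isothermal: T stays 595 K; PV = const ⇒ V₂ = 13.0 L, P₂ = 102 kPa.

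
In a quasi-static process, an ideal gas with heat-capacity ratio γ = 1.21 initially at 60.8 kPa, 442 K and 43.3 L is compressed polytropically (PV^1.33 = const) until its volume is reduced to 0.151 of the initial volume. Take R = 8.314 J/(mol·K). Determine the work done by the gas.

-6910 J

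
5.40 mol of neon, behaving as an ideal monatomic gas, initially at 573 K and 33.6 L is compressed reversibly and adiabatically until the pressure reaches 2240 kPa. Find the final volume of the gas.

P₁ = nRT₁/V₁ = 5.40×8.314×573/33.6 = 766 kPa.
Adiabatic: T₂/T₁ = (P₂/P₁)^((γ−1)/γ) ⇒ T₂ = 573×(2.93)^0.400 = 880 K; V₂ = 17.6 L.

17.6 L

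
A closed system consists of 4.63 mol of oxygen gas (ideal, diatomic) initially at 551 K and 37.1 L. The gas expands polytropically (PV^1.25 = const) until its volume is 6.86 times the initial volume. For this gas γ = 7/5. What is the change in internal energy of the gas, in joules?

-20300 J

P₁ = nRT₁/V₁ = 4.63×8.314×551/37.1 = 572 kPa.
Polytropic n=1.25: T₂ = T₁(V₁/V₂)^(n−1) = 551×(0.146)^0.25 = 340 K; P₂ = P₁(V₁/V₂)^n = 51.5 kPa.
For an ideal gas ΔU = nCvΔT with Cv = (5/2)R = 20.8 J/(mol·K).
ΔU = 4.63×20.8×(340−551) = -20300 J.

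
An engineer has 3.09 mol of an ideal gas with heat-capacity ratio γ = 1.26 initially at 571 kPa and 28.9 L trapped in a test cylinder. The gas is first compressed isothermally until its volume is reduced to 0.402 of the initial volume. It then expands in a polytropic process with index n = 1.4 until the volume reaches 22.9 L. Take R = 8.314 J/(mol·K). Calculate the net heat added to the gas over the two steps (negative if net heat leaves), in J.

-20300 J

T₁ = P₁V₁/(nR) = 571×28.9/(3.09×8.314) = 642 K.
Step 1 — Isothermal: T stays 642 K; PV = const ⇒ V₂ = 11.6 L, P₂ = 1420 kPa.
ΔU = 0 (ideal gas, T constant).
W = nRT ln(V₂/V₁) = 3.09×8.314×642×ln(0.402) = -15000 J.
Q = ΔU + W = -15000 J.
State after step 1: P = 1420 kPa, V = 11.6 L, T = 642 K.
Step 2 — Polytropic n=1.4: T₂ = T₁(V₁/V₂)^(n−1) = 642×(0.507)^0.40 = 490 K; P₂ = P₁(V₁/V₂)^n = 549 kPa.
W = (P₁V₁−P₂V₂)/(n−1) = (1420×11.6−549×22.9)/0.40 = 9810 J.
ΔU = nCvΔT = 3.09×32.0×(490−642) = -15100 J.
Q = ΔU + W = -5280 J.
Net over both steps: W = -5230 J, Q = -20300 J, ΔU = -15100 J.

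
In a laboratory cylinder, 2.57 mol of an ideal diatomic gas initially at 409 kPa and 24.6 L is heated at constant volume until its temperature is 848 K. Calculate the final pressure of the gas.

737 kPa

T₁ = P₁V₁/(nR) = 409×24.6/(2.57×8.314) = 471 K.
Isochoric: V stays 24.6 L; P/T = const ⇒ T₂ = 848 K, P₂ = 737 kPa.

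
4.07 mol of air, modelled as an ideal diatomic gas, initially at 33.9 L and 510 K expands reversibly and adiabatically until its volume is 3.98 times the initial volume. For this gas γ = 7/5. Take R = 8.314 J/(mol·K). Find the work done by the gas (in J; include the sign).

18300 J

P₁ = nRT₁/V₁ = 4.07×8.314×510/33.9 = 509 kPa.
Adiabatic: TV^(γ−1) = const ⇒ T₂ = 510×(0.251)^0.400 = 294 K; PV^γ = const ⇒ P₂ = 73.6 kPa.
ΔU = nCvΔT = 4.07×20.8×(294−510) = -18300 J.
Q = 0 for an adiabatic process, so W = −ΔU = 18300 J.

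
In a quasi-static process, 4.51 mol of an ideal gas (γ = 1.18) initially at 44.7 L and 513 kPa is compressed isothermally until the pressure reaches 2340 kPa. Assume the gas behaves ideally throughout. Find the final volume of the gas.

T₁ = P₁V₁/(nR) = 513×44.7/(4.51×8.314) = 612 K.
Isothermal: T stays 612 K; PV = const ⇒ V₂ = 9.80 L, P₂ = 2340 kPa.

9.80 L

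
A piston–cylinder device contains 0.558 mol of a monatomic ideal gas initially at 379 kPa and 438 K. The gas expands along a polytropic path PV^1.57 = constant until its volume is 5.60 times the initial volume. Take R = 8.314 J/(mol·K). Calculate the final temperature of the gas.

V₁ = nRT₁/P₁ = 0.558×8.314×438/379 = 5.36 L.
Polytropic n=1.57: T₂ = T₁(V₁/V₂)^(n−1) = 438×(0.179)^0.57 = 164 K; P₂ = P₁(V₁/V₂)^n = 25.4 kPa.

164 K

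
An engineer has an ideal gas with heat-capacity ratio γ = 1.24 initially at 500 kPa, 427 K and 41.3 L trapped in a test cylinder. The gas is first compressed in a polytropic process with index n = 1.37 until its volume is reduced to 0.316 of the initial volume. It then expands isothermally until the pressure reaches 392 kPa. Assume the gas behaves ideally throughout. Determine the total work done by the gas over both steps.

n = P₁V₁/(RT₁) = 500×41.3/(8.314×427) = 5.82 mol.
Step 1 — Polytropic n=1.37: T₂ = T₁(V₁/V₂)^(n−1) = 427×(3.16)^0.37 = 654 K; P₂ = P₁(V₁/V₂)^n = 2420 kPa.
W = (P₁V₁−P₂V₂)/(n−1) = (500×41.3−2420×13.1)/0.37 = -29700 J.
ΔU = nCvΔT = 5.82×34.6×(654−427) = 45700 J.
Q = ΔU + W = 16100 J.
State after step 1: P = 2420 kPa, V = 13.1 L, T = 654 K.
Step 2 — Isothermal: T stays 654 K; PV = const ⇒ V₂ = 80.7 L, P₂ = 392 kPa.
ΔU = 0 (ideal gas, T constant).
W = nRT ln(V₂/V₁) = 5.82×8.314×654×ln(6.18) = 57600 J.
Q = ΔU + W = 57600 J.
Net over both steps: W = 27900 J, Q = 73700 J, ΔU = 45700 J.

27900 J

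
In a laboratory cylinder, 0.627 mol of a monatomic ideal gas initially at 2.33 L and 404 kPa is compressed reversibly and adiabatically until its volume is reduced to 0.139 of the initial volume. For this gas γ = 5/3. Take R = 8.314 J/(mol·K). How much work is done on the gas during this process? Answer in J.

T₁ = P₁V₁/(nR) = 404×2.33/(0.627×8.314) = 181 K.
Adiabatic: TV^(γ−1) = const ⇒ T₂ = 181×(7.19)^0.667 = 673 K; PV^γ = const ⇒ P₂ = 10800 kPa.
ΔU = nCvΔT = 0.627×12.5×(673−181) = 3850 J.
Q = 0 for an adiabatic process, so W = −ΔU = -3850 J.
Work done on the gas = −W_by = 3850 J.

3850 J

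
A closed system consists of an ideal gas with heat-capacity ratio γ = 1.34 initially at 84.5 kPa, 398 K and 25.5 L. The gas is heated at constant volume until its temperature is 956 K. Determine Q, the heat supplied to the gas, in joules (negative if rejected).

n = P₁V₁/(RT₁) = 84.5×25.5/(8.314×398) = 0.651 mol.
Isochoric: V stays 25.5 L; P/T = const ⇒ T₂ = 956 K, P₂ = 203 kPa.
W = 0 (no volume change).
ΔU = nCvΔT = 0.651×24.5×(956−398) = 8890 J.
Q = ΔU = 8890 J.

8890 J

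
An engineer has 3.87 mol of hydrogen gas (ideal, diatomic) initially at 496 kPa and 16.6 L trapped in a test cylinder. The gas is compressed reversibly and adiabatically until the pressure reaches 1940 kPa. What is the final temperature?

378 K

T₁ = P₁V₁/(nR) = 496×16.6/(3.87×8.314) = 256 K.
Adiabatic: T₂/T₁ = (P₂/P₁)^((γ−1)/γ) ⇒ T₂ = 256×(3.91)^0.286 = 378 K; V₂ = 6.27 L.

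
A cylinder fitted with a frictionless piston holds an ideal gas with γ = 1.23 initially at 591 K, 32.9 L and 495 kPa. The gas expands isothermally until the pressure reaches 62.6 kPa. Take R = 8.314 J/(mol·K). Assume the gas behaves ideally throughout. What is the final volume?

260 L

Isothermal: T stays 591 K; PV = const ⇒ V₂ = 260 L, P₂ = 62.6 kPa.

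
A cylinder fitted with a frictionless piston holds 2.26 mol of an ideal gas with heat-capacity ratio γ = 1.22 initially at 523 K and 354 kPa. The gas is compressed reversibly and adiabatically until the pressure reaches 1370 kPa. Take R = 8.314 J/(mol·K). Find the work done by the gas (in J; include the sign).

V₁ = nRT₁/P₁ = 2.26×8.314×523/354 = 27.8 L.
Adiabatic: T₂/T₁ = (P₂/P₁)^((γ−1)/γ) ⇒ T₂ = 523×(3.87)^0.180 = 668 K; V₂ = 9.16 L.
ΔU = nCvΔT = 2.26×37.8×(668−523) = 12300 J.
Q = 0 for an adiabatic process, so W = −ΔU = -12300 J.

-12300 J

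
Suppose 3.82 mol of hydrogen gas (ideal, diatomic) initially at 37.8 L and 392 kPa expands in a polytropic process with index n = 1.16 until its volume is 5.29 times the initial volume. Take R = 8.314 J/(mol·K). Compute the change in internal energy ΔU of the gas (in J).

T₁ = P₁V₁/(nR) = 392×37.8/(3.82×8.314) = 467 K.
Polytropic n=1.16: T₂ = T₁(V₁/V₂)^(n−1) = 467×(0.189)^0.16 = 357 K; P₂ = P₁(V₁/V₂)^n = 56.8 kPa.
For an ideal gas ΔU = nCvΔT with Cv = (5/2)R = 20.8 J/(mol·K).
ΔU = 3.82×20.8×(357−467) = -8670 J.

-8670 J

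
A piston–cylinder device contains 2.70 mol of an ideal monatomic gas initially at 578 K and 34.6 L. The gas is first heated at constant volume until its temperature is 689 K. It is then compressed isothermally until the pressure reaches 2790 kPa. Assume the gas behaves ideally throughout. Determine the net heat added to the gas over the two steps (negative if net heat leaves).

-24600 J

P₁ = nRT₁/V₁ = 2.70×8.314×578/34.6 = 375 kPa.
Step 1 — Isochoric: V stays 34.6 L; P/T = const ⇒ T₂ = 689 K, P₂ = 447 kPa.
W = 0 (no volume change).
ΔU = nCvΔT = 2.70×12.5×(689−578) = 3740 J.
Q = ΔU = 3740 J.
State after step 1: P = 447 kPa, V = 34.6 L, T = 689 K.
Step 2 — Isothermal: T stays 689 K; PV = const ⇒ V₂ = 5.54 L, P₂ = 2790 kPa.
ΔU = 0 (ideal gas, T constant).
W = nRT ln(V₂/V₁) = 2.70×8.314×689×ln(0.160) = -28300 J.
Q = ΔU + W = -28300 J.
Net over both steps: W = -28300 J, Q = -24600 J, ΔU = 3740 J.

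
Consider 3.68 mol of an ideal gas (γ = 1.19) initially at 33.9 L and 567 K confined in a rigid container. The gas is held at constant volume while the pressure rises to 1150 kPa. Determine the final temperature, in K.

1270 K

P₁ = nRT₁/V₁ = 3.68×8.314×567/33.9 = 512 kPa.
Isochoric: V stays 33.9 L; P/T = const ⇒ T₂ = 1270 K, P₂ = 1150 kPa.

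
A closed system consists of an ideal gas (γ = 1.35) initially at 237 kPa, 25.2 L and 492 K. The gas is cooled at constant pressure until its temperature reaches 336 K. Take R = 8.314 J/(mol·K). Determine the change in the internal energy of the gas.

n = P₁V₁/(RT₁) = 237×25.2/(8.314×492) = 1.46 mol.
Isobaric: P stays 237 kPa; V/T = const ⇒ T₂ = 336 K, V₂ = 17.2 L.
For an ideal gas ΔU = nCvΔT with Cv = R/(γ−1) = 23.8 J/(mol·K).
ΔU = 1.46×23.8×(336−492) = -5410 J.

-5410 J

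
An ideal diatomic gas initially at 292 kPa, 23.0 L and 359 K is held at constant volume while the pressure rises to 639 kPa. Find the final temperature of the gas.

Isochoric: V stays 23.0 L; P/T = const ⇒ T₂ = 786 K, P₂ = 639 kPa.

786 K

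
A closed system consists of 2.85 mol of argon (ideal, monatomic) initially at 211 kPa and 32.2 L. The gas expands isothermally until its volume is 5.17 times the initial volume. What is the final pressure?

T₁ = P₁V₁/(nR) = 211×32.2/(2.85×8.314) = 287 K.
Isothermal: T stays 287 K; PV = const ⇒ V₂ = 166 L, P₂ = 40.8 kPa.

40.8 kPa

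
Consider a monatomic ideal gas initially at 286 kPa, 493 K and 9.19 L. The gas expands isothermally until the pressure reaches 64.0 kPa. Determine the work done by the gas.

3930 J

n = P₁V₁/(RT₁) = 286×9.19/(8.314×493) = 0.641 mol.
Isothermal: T stays 493 K; PV = const ⇒ V₂ = 41.1 L, P₂ = 64.0 kPa.
W = nRT ln(V₂/V₁) = 0.641×8.314×493×ln(4.47) = 3930 J.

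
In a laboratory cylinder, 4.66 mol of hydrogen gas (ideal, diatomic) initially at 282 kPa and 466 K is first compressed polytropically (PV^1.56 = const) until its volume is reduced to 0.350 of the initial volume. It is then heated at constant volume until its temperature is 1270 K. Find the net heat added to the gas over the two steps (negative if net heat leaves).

52100 J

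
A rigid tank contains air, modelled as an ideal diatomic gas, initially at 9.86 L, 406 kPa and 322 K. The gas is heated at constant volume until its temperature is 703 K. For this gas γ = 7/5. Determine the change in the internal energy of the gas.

11800 J

n = P₁V₁/(RT₁) = 406×9.86/(8.314×322) = 1.50 mol.
Isochoric: V stays 9.86 L; P/T = const ⇒ T₂ = 703 K, P₂ = 886 kPa.
For an ideal gas ΔU = nCvΔT with Cv = (5/2)R = 20.8 J/(mol·K).
ΔU = 1.50×20.8×(703−322) = 11800 J.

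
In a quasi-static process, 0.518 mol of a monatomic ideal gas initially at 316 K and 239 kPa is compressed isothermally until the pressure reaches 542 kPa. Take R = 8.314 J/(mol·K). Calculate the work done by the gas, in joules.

-1110 J

V₁ = nRT₁/P₁ = 0.518×8.314×316/239 = 5.69 L.
Isothermal: T stays 316 K; PV = const ⇒ V₂ = 2.51 L, P₂ = 542 kPa.
W = nRT ln(V₂/V₁) = 0.518×8.314×316×ln(0.441) = -1110 J.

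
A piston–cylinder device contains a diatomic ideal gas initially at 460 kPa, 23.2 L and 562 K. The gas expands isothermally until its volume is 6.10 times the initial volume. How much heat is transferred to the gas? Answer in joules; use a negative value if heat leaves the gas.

19300 J

n = P₁V₁/(RT₁) = 460×23.2/(8.314×562) = 2.28 mol.
Isothermal: T stays 562 K; PV = const ⇒ V₂ = 142 L, P₂ = 75.4 kPa.
ΔU = 0 (ideal gas, T constant).
W = nRT ln(V₂/V₁) = 2.28×8.314×562×ln(6.10) = 19300 J.
Q = ΔU + W = 19300 J.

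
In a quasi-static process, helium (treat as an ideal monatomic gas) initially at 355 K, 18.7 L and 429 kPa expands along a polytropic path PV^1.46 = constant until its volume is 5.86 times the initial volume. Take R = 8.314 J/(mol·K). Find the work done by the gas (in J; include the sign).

n = P₁V₁/(RT₁) = 429×18.7/(8.314×355) = 2.72 mol.
Polytropic n=1.46: T₂ = T₁(V₁/V₂)^(n−1) = 355×(0.171)^0.46 = 157 K; P₂ = P₁(V₁/V₂)^n = 32.5 kPa.
W = (P₁V₁−P₂V₂)/(n−1) = (429×18.7−32.5×110)/0.46 = 9710 J.

9710 J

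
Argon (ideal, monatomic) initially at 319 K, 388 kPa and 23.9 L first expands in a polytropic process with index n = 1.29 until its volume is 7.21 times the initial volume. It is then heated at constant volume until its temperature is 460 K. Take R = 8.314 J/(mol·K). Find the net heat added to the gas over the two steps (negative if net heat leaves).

n = P₁V₁/(RT₁) = 388×23.9/(8.314×319) = 3.50 mol.
Step 1 — Polytropic n=1.29: T₂ = T₁(V₁/V₂)^(n−1) = 319×(0.139)^0.29 = 180 K; P₂ = P₁(V₁/V₂)^n = 30.3 kPa.
W = (P₁V₁−P₂V₂)/(n−1) = (388×23.9−30.3×172)/0.29 = 13900 J.
ΔU = nCvΔT = 3.50×12.5×(180−319) = -6070 J.
Q = ΔU + W = 7880 J.
State after step 1: P = 30.3 kPa, V = 172 L, T = 180 K.
Step 2 — Isochoric: V stays 172 L; P/T = const ⇒ T₂ = 460 K, P₂ = 77.6 kPa.
W = 0 (no volume change).
ΔU = nCvΔT = 3.50×12.5×(460−180) = 12200 J.
Q = ΔU = 12200 J.
Net over both steps: W = 13900 J, Q = 20100 J, ΔU = 6150 J.

20100 J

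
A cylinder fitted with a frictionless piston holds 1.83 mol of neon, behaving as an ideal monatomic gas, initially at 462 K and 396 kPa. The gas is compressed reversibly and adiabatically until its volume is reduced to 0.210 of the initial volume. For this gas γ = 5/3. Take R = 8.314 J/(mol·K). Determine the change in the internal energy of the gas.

19300 J

V₁ = nRT₁/P₁ = 1.83×8.314×462/396 = 17.8 L.
Adiabatic: TV^(γ−1) = const ⇒ T₂ = 462×(4.76)^0.667 = 1310 K; PV^γ = const ⇒ P₂ = 5340 kPa.
For an ideal gas ΔU = nCvΔT with Cv = (3/2)R = 12.5 J/(mol·K).
ΔU = 1.83×12.5×(1310−462) = 19300 J.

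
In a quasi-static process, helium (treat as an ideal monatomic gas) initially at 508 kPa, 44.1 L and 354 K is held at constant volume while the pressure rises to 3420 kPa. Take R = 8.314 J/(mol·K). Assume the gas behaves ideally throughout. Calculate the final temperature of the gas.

2380 K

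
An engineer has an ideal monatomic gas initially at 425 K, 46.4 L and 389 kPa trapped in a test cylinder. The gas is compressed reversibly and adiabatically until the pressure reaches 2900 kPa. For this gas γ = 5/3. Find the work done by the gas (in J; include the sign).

n = P₁V₁/(RT₁) = 389×46.4/(8.314×425) = 5.11 mol.
Adiabatic: T₂/T₁ = (P₂/P₁)^((γ−1)/γ) ⇒ T₂ = 425×(7.46)^0.400 = 949 K; V₂ = 13.9 L.
ΔU = nCvΔT = 5.11×12.5×(949−425) = 33400 J.
Q = 0 for an adiabatic process, so W = −ΔU = -33400 J.

-33400 J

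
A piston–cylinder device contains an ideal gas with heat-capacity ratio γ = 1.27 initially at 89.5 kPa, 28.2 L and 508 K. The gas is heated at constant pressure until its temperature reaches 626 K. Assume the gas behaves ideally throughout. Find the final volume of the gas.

34.8 L

Isobaric: P stays 89.5 kPa; V/T = const ⇒ T₂ = 626 K, V₂ = 34.8 L.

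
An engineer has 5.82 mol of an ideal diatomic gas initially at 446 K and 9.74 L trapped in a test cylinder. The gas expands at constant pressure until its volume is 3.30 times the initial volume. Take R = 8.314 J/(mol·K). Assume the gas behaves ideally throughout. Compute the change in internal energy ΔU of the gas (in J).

124000 J

P₁ = nRT₁/V₁ = 5.82×8.314×446/9.74 = 2220 kPa.
Isobaric: P stays 2220 kPa; V/T = const ⇒ T₂ = 1470 K, V₂ = 32.1 L.
For an ideal gas ΔU = nCvΔT with Cv = (5/2)R = 20.8 J/(mol·K).
ΔU = 5.82×20.8×(1470−446) = 124000 J.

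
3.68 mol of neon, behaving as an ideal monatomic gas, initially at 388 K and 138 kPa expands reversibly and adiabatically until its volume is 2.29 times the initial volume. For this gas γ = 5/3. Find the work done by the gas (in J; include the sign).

7560 J

V₁ = nRT₁/P₁ = 3.68×8.314×388/138 = 86.0 L.
Adiabatic: TV^(γ−1) = const ⇒ T₂ = 388×(0.437)^0.667 = 223 K; PV^γ = const ⇒ P₂ = 34.7 kPa.
ΔU = nCvΔT = 3.68×12.5×(223−388) = -7560 J.
Q = 0 for an adiabatic process, so W = −ΔU = 7560 J.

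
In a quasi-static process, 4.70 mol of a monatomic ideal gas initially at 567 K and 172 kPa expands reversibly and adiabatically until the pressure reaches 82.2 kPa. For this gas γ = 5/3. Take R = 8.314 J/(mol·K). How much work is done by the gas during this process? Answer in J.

V₁ = nRT₁/P₁ = 4.70×8.314×567/172 = 129 L.
Adiabatic: T₂/T₁ = (P₂/P₁)^((γ−1)/γ) ⇒ T₂ = 567×(0.478)^0.400 = 422 K; V₂ = 201 L.
ΔU = nCvΔT = 4.70×12.5×(422−567) = -8500 J.
Q = 0 for an adiabatic process, so W = −ΔU = 8500 J.

8500 J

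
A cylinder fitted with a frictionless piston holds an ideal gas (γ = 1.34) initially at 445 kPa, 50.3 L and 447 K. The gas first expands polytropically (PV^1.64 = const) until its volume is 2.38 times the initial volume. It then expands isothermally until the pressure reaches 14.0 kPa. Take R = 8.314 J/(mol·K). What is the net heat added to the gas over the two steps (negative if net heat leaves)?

n = P₁V₁/(RT₁) = 445×50.3/(8.314×447) = 6.02 mol.
Step 1 — Polytropic n=1.64: T₂ = T₁(V₁/V₂)^(n−1) = 447×(0.420)^0.64 = 257 K; P₂ = P₁(V₁/V₂)^n = 107 kPa.
W = (P₁V₁−P₂V₂)/(n−1) = (445×50.3−107×120)/0.64 = 14900 J.
ΔU = nCvΔT = 6.02×24.5×(257−447) = -28000 J.
Q = ΔU + W = -13100 J.
State after step 1: P = 107 kPa, V = 120 L, T = 257 K.
Step 2 — Isothermal: T stays 257 K; PV = const ⇒ V₂ = 918 L, P₂ = 14.0 kPa.
ΔU = 0 (ideal gas, T constant).
W = nRT ln(V₂/V₁) = 6.02×8.314×257×ln(7.67) = 26200 J.
Q = ΔU + W = 26200 J.
Net over both steps: W = 41100 J, Q = 13000 J, ΔU = -28000 J.

13000 J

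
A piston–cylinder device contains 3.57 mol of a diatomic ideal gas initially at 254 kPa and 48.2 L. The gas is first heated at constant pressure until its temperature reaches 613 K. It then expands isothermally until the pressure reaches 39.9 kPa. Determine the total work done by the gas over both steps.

T₁ = P₁V₁/(nR) = 254×48.2/(3.57×8.314) = 412 K.
Step 1 — Isobaric: P stays 254 kPa; V/T = const ⇒ T₂ = 613 K, V₂ = 71.6 L.
W = PΔV = 254×(71.6−48.2) kPa·L = 5950 J.
ΔU = nCvΔT = 3.57×20.8×(613−412) = 14900 J.
Q = ΔU + W = nCpΔT = 20800 J.
State after step 1: P = 254 kPa, V = 71.6 L, T = 613 K.
Step 2 — Isothermal: T stays 613 K; PV = const ⇒ V₂ = 456 L, P₂ = 39.9 kPa.
ΔU = 0 (ideal gas, T constant).
W = nRT ln(V₂/V₁) = 3.57×8.314×613×ln(6.37) = 33700 J.
Q = ΔU + W = 33700 J.
Net over both steps: W = 39600 J, Q = 54500 J, ΔU = 14900 J.

39600 J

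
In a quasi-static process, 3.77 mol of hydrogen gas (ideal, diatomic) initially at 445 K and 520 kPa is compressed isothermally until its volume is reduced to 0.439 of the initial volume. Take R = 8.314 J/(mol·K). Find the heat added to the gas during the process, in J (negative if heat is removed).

-11500 J

V₁ = nRT₁/P₁ = 3.77×8.314×445/520 = 26.8 L.
Isothermal: T stays 445 K; PV = const ⇒ V₂ = 11.8 L, P₂ = 1180 kPa.
ΔU = 0 (ideal gas, T constant).
W = nRT ln(V₂/V₁) = 3.77×8.314×445×ln(0.439) = -11500 J.
Q = ΔU + W = -11500 J.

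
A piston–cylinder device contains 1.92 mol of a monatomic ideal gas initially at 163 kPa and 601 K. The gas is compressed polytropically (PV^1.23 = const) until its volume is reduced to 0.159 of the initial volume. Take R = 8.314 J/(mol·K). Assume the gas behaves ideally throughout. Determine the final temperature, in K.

V₁ = nRT₁/P₁ = 1.92×8.314×601/163 = 58.9 L.
Polytropic n=1.23: T₂ = T₁(V₁/V₂)^(n−1) = 601×(6.29)^0.23 = 917 K; P₂ = P₁(V₁/V₂)^n = 1560 kPa.

917 K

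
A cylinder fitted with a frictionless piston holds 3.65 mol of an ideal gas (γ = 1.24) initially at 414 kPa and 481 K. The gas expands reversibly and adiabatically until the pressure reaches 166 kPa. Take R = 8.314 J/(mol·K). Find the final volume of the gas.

V₁ = nRT₁/P₁ = 3.65×8.314×481/414 = 35.3 L.
Adiabatic: T₂/T₁ = (P₂/P₁)^((γ−1)/γ) ⇒ T₂ = 481×(0.401)^0.194 = 403 K; V₂ = 73.7 L.

73.7 L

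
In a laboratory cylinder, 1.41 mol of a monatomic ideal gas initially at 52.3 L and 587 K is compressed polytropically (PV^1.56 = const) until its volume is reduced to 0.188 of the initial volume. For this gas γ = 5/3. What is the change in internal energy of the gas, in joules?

P₁ = nRT₁/V₁ = 1.41×8.314×587/52.3 = 132 kPa.
Polytropic n=1.56: T₂ = T₁(V₁/V₂)^(n−1) = 587×(5.32)^0.56 = 1500 K; P₂ = P₁(V₁/V₂)^n = 1780 kPa.
For an ideal gas ΔU = nCvΔT with Cv = (3/2)R = 12.5 J/(mol·K).
ΔU = 1.41×12.5×(1500−587) = 16000 J.

16000 J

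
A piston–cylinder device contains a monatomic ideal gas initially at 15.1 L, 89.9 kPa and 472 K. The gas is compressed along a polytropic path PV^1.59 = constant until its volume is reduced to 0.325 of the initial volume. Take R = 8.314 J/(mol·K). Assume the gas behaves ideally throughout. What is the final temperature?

Polytropic n=1.59: T₂ = T₁(V₁/V₂)^(n−1) = 472×(3.08)^0.59 = 916 K; P₂ = P₁(V₁/V₂)^n = 537 kPa.

916 K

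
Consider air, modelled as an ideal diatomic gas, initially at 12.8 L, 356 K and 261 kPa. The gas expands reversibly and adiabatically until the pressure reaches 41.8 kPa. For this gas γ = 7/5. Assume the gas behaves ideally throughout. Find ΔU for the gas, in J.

n = P₁V₁/(RT₁) = 261×12.8/(8.314×356) = 1.13 mol.
Adiabatic: T₂/T₁ = (P₂/P₁)^((γ−1)/γ) ⇒ T₂ = 356×(0.160)^0.286 = 211 K; V₂ = 47.4 L.
For an ideal gas ΔU = nCvΔT with Cv = (5/2)R = 20.8 J/(mol·K).
ΔU = 1.13×20.8×(211−356) = -3400 J.

-3400 J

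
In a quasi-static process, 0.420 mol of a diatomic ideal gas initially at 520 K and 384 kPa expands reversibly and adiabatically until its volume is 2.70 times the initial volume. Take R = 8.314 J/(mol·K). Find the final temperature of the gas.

V₁ = nRT₁/P₁ = 0.420×8.314×520/384 = 4.73 L.
Adiabatic: TV^(γ−1) = const ⇒ T₂ = 520×(0.370)^0.400 = 350 K; PV^γ = const ⇒ P₂ = 95.6 kPa.

350 K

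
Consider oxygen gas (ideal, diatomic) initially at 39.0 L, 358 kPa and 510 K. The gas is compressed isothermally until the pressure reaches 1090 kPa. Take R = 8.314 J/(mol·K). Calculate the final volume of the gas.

Isothermal: T stays 510 K; PV = const ⇒ V₂ = 12.8 L, P₂ = 1090 kPa.

12.8 L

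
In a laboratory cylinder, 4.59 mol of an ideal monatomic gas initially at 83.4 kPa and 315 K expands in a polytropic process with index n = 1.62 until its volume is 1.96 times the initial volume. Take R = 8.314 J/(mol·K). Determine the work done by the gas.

6610 J

V₁ = nRT₁/P₁ = 4.59×8.314×315/83.4 = 144 L.
Polytropic n=1.62: T₂ = T₁(V₁/V₂)^(n−1) = 315×(0.510)^0.62 = 208 K; P₂ = P₁(V₁/V₂)^n = 28.0 kPa.
W = (P₁V₁−P₂V₂)/(n−1) = (83.4×144−28.0×283)/0.62 = 6610 J.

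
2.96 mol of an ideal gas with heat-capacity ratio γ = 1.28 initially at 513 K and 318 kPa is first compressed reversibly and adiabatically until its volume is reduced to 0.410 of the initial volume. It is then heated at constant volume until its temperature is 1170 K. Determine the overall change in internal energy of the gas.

57700 J

V₁ = nRT₁/P₁ = 2.96×8.314×513/318 = 39.7 L.
Step 1 — Adiabatic: TV^(γ−1) = const ⇒ T₂ = 513×(2.44)^0.280 = 658 K; PV^γ = const ⇒ P₂ = 996 kPa.
ΔU = nCvΔT = 2.96×29.7×(658−513) = 12800 J.
Q = 0 for an adiabatic process, so W = −ΔU = -12800 J.
State after step 1: P = 996 kPa, V = 16.3 L, T = 658 K.
Step 2 — Isochoric: V stays 16.3 L; P/T = const ⇒ T₂ = 1170 K, P₂ = 1770 kPa.
W = 0 (no volume change).
ΔU = nCvΔT = 2.96×29.7×(1170−658) = 45000 J.
Q = ΔU = 45000 J.
Net over both steps: W = -12800 J, Q = 45000 J, ΔU = 57700 J.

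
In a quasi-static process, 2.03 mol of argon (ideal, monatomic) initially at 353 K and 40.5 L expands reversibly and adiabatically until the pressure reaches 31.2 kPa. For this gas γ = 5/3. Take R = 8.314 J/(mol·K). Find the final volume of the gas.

P₁ = nRT₁/V₁ = 2.03×8.314×353/40.5 = 147 kPa.
Adiabatic: T₂/T₁ = (P₂/P₁)^((γ−1)/γ) ⇒ T₂ = 353×(0.212)^0.400 = 190 K; V₂ = 103 L.

103 L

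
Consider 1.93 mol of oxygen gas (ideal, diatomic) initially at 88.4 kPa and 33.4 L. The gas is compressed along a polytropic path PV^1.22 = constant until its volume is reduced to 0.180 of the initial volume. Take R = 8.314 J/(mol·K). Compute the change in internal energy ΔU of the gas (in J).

T₁ = P₁V₁/(nR) = 88.4×33.4/(1.93×8.314) = 184 K.
Polytropic n=1.22: T₂ = T₁(V₁/V₂)^(n−1) = 184×(5.56)^0.22 = 268 K; P₂ = P₁(V₁/V₂)^n = 716 kPa.
For an ideal gas ΔU = nCvΔT with Cv = (5/2)R = 20.8 J/(mol·K).
ΔU = 1.93×20.8×(268−184) = 3380 J.

3380 J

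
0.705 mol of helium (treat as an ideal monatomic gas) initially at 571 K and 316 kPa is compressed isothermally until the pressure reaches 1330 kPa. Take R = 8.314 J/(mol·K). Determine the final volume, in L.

V₁ = nRT₁/P₁ = 0.705×8.314×571/316 = 10.6 L.
Isothermal: T stays 571 K; PV = const ⇒ V₂ = 2.52 L, P₂ = 1330 kPa.

2.52 L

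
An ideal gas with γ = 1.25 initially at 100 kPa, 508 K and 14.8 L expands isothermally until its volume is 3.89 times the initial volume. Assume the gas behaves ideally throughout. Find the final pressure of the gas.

Isothermal: T stays 508 K; PV = const ⇒ V₂ = 57.6 L, P₂ = 25.7 kPa.

25.7 kPa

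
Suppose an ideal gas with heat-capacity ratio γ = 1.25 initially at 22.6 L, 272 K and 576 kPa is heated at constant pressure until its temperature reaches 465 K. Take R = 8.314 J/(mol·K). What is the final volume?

Isobaric: P stays 576 kPa; V/T = const ⇒ T₂ = 465 K, V₂ = 38.6 L.

38.6 L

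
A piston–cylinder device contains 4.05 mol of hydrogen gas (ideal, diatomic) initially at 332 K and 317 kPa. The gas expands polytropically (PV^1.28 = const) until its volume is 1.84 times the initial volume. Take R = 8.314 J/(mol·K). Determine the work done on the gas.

V₁ = nRT₁/P₁ = 4.05×8.314×332/317 = 35.3 L.
Polytropic n=1.28: T₂ = T₁(V₁/V₂)^(n−1) = 332×(0.543)^0.28 = 280 K; P₂ = P₁(V₁/V₂)^n = 145 kPa.
W = (P₁V₁−P₂V₂)/(n−1) = (317×35.3−145×64.9)/0.28 = 6270 J.
Work done on the gas = −W_by = -6270 J.

-6270 J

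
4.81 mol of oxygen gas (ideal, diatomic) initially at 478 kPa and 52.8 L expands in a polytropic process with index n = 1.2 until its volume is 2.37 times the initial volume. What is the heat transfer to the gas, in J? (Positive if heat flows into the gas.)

T₁ = P₁V₁/(nR) = 478×52.8/(4.81×8.314) = 631 K.
Polytropic n=1.2: T₂ = T₁(V₁/V₂)^(n−1) = 631×(0.422)^0.20 = 531 K; P₂ = P₁(V₁/V₂)^n = 170 kPa.
W = (P₁V₁−P₂V₂)/(n−1) = (478×52.8−170×125)/0.20 = 20000 J.
ΔU = nCvΔT = 4.81×20.8×(531−631) = -10000 J.
Q = ΔU + W = 10000 J.

10000 J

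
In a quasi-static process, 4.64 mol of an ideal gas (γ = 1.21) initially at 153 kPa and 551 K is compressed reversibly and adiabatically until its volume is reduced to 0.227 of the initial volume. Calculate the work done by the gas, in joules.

V₁ = nRT₁/P₁ = 4.64×8.314×551/153 = 139 L.
Adiabatic: TV^(γ−1) = const ⇒ T₂ = 551×(4.41)^0.210 = 752 K; PV^γ = const ⇒ P₂ = 920 kPa.
ΔU = nCvΔT = 4.64×39.6×(752−551) = 37000 J.
Q = 0 for an adiabatic process, so W = −ΔU = -37000 J.

-37000 J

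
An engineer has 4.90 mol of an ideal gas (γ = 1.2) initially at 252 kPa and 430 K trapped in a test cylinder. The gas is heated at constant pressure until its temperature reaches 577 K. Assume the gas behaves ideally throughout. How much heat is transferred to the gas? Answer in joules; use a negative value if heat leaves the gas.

35900 J

V₁ = nRT₁/P₁ = 4.90×8.314×430/252 = 69.5 L.
Isobaric: P stays 252 kPa; V/T = const ⇒ T₂ = 577 K, V₂ = 93.3 L.
W = PΔV = 252×(93.3−69.5) kPa·L = 5990 J.
ΔU = nCvΔT = 4.90×41.6×(577−430) = 29900 J.
Q = ΔU + W = nCpΔT = 35900 J.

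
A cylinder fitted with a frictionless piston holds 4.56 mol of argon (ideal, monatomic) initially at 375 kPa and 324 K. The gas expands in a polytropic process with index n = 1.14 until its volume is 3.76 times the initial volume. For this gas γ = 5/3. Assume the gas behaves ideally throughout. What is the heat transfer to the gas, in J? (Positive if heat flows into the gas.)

11700 J

V₁ = nRT₁/P₁ = 4.56×8.314×324/375 = 32.8 L.
Polytropic n=1.14: T₂ = T₁(V₁/V₂)^(n−1) = 324×(0.266)^0.14 = 269 K; P₂ = P₁(V₁/V₂)^n = 82.9 kPa.
W = (P₁V₁−P₂V₂)/(n−1) = (375×32.8−82.9×123)/0.14 = 14800 J.
ΔU = nCvΔT = 4.56×12.5×(269−324) = -3120 J.
Q = ΔU + W = 11700 J.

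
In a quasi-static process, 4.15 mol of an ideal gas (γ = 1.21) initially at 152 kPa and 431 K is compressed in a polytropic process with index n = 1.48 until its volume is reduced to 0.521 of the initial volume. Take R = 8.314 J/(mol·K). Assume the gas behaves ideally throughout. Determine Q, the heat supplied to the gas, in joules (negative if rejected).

V₁ = nRT₁/P₁ = 4.15×8.314×431/152 = 97.8 L.
Polytropic n=1.48: T₂ = T₁(V₁/V₂)^(n−1) = 431×(1.92)^0.48 = 589 K; P₂ = P₁(V₁/V₂)^n = 399 kPa.
W = (P₁V₁−P₂V₂)/(n−1) = (152×97.8−399×51.0)/0.48 = -11400 J.
ΔU = nCvΔT = 4.15×39.6×(589−431) = 26000 J.
Q = ΔU + W = 14600 J.

14600 J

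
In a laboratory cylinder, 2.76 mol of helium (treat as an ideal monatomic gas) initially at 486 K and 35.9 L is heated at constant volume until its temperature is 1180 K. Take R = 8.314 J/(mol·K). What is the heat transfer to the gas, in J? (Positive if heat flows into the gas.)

23900 J

P₁ = nRT₁/V₁ = 2.76×8.314×486/35.9 = 311 kPa.
Isochoric: V stays 35.9 L; P/T = const ⇒ T₂ = 1180 K, P₂ = 754 kPa.
W = 0 (no volume change).
ΔU = nCvΔT = 2.76×12.5×(1180−486) = 23900 J.
Q = ΔU = 23900 J.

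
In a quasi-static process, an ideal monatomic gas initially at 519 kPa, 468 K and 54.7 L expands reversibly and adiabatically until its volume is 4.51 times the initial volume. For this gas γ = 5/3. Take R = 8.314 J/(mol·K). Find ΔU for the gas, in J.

-27000 J

n = P₁V₁/(RT₁) = 519×54.7/(8.314×468) = 7.30 mol.
Adiabatic: TV^(γ−1) = const ⇒ T₂ = 468×(0.222)^0.667 = 171 K; PV^γ = const ⇒ P₂ = 42.2 kPa.
For an ideal gas ΔU = nCvΔT with Cv = (3/2)R = 12.5 J/(mol·K).
ΔU = 7.30×12.5×(171−468) = -27000 J.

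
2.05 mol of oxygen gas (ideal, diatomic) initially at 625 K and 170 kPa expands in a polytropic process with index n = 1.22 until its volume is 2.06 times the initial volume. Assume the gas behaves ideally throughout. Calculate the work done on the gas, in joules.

V₁ = nRT₁/P₁ = 2.05×8.314×625/170 = 62.7 L.
Polytropic n=1.22: T₂ = T₁(V₁/V₂)^(n−1) = 625×(0.485)^0.22 = 533 K; P₂ = P₁(V₁/V₂)^n = 70.4 kPa.
W = (P₁V₁−P₂V₂)/(n−1) = (170×62.7−70.4×129)/0.22 = 7120 J.
Work done on the gas = −W_by = -7120 J.

-7120 J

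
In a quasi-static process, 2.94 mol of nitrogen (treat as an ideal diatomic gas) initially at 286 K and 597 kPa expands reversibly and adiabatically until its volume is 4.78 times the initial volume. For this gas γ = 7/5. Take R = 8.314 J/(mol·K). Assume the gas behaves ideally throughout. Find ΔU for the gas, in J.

V₁ = nRT₁/P₁ = 2.94×8.314×286/597 = 11.7 L.
Adiabatic: TV^(γ−1) = const ⇒ T₂ = 286×(0.209)^0.400 = 153 K; PV^γ = const ⇒ P₂ = 66.8 kPa.
For an ideal gas ΔU = nCvΔT with Cv = (5/2)R = 20.8 J/(mol·K).
ΔU = 2.94×20.8×(153−286) = -8130 J.

-8130 J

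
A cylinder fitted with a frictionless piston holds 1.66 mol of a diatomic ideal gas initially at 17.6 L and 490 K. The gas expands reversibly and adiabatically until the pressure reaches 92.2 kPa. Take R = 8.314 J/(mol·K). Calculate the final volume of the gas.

48.8 L

P₁ = nRT₁/V₁ = 1.66×8.314×490/17.6 = 384 kPa.
Adiabatic: T₂/T₁ = (P₂/P₁)^((γ−1)/γ) ⇒ T₂ = 490×(0.240)^0.286 = 326 K; V₂ = 48.8 L.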